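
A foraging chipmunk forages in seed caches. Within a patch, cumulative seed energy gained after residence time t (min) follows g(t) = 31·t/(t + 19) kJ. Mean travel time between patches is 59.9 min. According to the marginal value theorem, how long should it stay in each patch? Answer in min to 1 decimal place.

Maximise g(t)/(T+t): set derivative to zero → g'(t)(T+t) = g(t).
g'(t) = 31·19/(t + 19)². Setting 31·19/(t+19)² = 31t/[(t+19)(59.9+t)] gives 19(59.9+t) = t(t+19), so t² = 19×59.9 = 1138.
t* = √1138 = 33.74 min.

33.7 min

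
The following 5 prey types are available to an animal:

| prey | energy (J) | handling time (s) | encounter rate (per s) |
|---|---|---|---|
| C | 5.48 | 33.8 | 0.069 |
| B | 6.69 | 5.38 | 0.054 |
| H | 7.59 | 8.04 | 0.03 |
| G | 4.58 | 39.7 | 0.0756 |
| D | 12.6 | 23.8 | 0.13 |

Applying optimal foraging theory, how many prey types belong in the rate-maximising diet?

3

Rank by E/h (J/s): B 1.24, H 0.944, D 0.529, C 0.162, G 0.115. Include each in turn until the next type's E/h falls below the running intake rate.
Rate on top 1: 0.2799. H: 0.944 > 0.2799 → include.
Rate on top 2: 0.3845. D: 0.529 > 0.3845 → include.
Rate on top 3: 0.4814. C: 0.162 < 0.4814 → exclude; stop.
Optimal diet: B, H, D — 3 of 5 types.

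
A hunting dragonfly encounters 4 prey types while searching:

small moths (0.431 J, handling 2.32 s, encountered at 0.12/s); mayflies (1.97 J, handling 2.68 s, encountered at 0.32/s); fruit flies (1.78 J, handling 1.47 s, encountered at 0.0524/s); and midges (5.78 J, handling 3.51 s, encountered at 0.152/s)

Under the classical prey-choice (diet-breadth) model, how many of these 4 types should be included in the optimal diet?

Profitabilities (E/h, J/s): midges 1.65, fruit flies 1.21, mayflies 0.735, small moths 0.186. Add prey in this order while the next type's profitability exceeds the intake rate on those already taken.
Rate on top 1: 0.5729. fruit flies: 1.21 > 0.5729 → include.
Rate on top 2: 0.6034. mayflies: 0.735 > 0.6034 → include.
Rate on top 3: 0.6492. small moths: 0.186 < 0.6492 → exclude; stop.
Optimal diet: midges, fruit flies, mayflies — 3 of 4 types.

3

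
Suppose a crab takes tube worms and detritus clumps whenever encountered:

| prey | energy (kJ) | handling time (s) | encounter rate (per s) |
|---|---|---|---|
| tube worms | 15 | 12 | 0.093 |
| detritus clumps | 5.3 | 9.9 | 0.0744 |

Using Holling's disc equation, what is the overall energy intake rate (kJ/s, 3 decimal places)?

0.627 kJ/s

R = (0.093×15 + 0.0744×5.3) / (1 + 0.093×12 + 0.0744×9.9) = 1.789/2.853 = 0.6273 kJ/s.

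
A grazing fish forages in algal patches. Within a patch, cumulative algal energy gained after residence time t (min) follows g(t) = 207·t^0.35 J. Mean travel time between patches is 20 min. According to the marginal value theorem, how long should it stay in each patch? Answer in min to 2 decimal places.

Optimal t* satisfies g'(t*) = g(t*)/(T + t*).
g'(t) = 0.35·207·t^-0.65. Setting 0.35·207·t^-0.65 = 207·t^0.35/(20+t) gives 0.35(20+t) = t, so 0.65·t = 0.35×20.
t* = 0.35×20/0.65 = 10.77 min.

10.77 min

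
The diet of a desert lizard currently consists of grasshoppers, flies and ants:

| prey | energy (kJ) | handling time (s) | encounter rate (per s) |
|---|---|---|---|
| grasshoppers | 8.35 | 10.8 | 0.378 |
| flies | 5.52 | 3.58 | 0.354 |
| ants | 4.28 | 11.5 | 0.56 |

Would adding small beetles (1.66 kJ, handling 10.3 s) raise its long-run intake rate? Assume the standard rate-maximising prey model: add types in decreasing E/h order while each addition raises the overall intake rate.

On grasshoppers, flies and ants alone, R = ΣλE/(1+Σλh) = 7.507/12.79 = 0.587 kJ/s.
small beetles: E/h = 1.66/10.3 = 0.1612 kJ/s.
Since 0.1612 < R, time spent handling small beetles is better spent searching.

No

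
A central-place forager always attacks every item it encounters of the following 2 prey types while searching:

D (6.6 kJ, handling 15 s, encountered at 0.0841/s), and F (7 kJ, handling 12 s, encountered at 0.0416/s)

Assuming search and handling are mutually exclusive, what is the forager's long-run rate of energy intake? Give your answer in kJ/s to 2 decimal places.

Energy encountered per unit search time: 0.0841×6.6 + 0.0416×7 = 0.8463 kJ/s.
Handling time per unit search time: 0.0841×15 + 0.0416×12 = 1.761.
Rate = 0.8463/(1 + 1.761) = 0.3065 kJ/s.

0.31 kJ/s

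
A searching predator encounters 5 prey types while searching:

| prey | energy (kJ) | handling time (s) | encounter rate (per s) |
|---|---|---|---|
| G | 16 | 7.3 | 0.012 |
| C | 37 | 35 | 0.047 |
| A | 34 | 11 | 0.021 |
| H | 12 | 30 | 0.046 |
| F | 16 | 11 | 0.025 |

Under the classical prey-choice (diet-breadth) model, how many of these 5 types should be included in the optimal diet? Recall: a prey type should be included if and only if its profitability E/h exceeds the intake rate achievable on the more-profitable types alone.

4

Rank by E/h (kJ/s): A 3.09, G 2.19, F 1.45, C 1.06, H 0.4. Include each in turn until the next type's E/h falls below the running intake rate.
Rate on top 1: 0.58. G: 2.19 > 0.58 → include.
Rate on top 2: 0.6871. F: 1.45 > 0.6871 → include.
Rate on top 3: 0.8195. C: 1.06 > 0.8195 → include.
Rate on top 4: 0.9402. H: 0.4 < 0.9402 → exclude; stop.
Optimal diet: A, G, F, C — 4 of 5 types.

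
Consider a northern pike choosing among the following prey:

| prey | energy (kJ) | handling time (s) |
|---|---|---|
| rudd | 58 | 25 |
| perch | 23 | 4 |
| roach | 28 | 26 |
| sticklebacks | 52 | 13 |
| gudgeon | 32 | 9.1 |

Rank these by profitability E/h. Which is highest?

Profitability E/h (kJ/s): rudd = 58/25 = 2.32, perch = 23/4 = 5.75, roach = 28/26 = 1.08, sticklebacks = 52/13 = 4, gudgeon = 32/9.1 = 3.52.
Ranked: perch > sticklebacks > gudgeon > rudd > roach.

perch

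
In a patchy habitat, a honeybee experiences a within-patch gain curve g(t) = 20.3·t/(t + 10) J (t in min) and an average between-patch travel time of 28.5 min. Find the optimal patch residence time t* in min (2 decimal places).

By the marginal value theorem, leave when the instantaneous gain rate g'(t) equals the habitat-wide average g(t)/(T + t).
g'(t) = 20.3·10/(t + 10)². Setting 20.3·10/(t+10)² = 20.3t/[(t+10)(28.5+t)] gives 10(28.5+t) = t(t+10), so t² = 10×28.5 = 285.
t* = √285 = 16.88 min.

16.88 min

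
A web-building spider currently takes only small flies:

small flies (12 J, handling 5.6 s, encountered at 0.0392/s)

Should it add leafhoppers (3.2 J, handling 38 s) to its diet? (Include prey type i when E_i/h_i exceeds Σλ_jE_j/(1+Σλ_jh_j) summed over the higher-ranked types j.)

On small flies alone, R = ΣλE/(1+Σλh) = 0.4704/1.22 = 0.3857 J/s.
Profitability of leafhoppers: 3.2/38 = 0.08421 J/s.
Since 0.08421 < R, time spent handling leafhoppers is better spent searching.

No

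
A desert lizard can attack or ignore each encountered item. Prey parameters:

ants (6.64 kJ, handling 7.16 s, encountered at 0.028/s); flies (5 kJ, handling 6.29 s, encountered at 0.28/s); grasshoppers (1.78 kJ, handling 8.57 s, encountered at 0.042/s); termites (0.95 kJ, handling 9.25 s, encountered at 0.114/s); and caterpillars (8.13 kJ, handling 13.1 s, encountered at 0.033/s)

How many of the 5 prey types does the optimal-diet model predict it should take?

Rank by E/h (kJ/s): ants 0.927, flies 0.795, caterpillars 0.621, grasshoppers 0.208, termites 0.103. Include each in turn until the next type's E/h falls below the running intake rate.
Rate on top 1: 0.1549. flies: 0.795 > 0.1549 → include.
Rate on top 2: 0.5355. caterpillars: 0.621 > 0.5355 → include.
Rate on top 3: 0.5463. grasshoppers: 0.208 < 0.5463 → exclude; stop.
Optimal diet: ants, flies, caterpillars — 3 of 5 types.

3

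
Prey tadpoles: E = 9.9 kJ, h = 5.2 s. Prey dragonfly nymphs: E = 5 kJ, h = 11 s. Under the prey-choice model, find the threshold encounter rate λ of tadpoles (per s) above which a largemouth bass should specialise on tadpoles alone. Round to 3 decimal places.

The zero-one rule: include dragonfly nymphs iff E₂/h₂ > λE₁/(1+λh₁). Equality gives the switch point.
λE₁h₂ = E₂ + λE₂h₁ ⇒ λ = E₂/(E₁h₂ − E₂h₁) = 5/(108.9 − 26) = 0.06031 per s.

0.060 per s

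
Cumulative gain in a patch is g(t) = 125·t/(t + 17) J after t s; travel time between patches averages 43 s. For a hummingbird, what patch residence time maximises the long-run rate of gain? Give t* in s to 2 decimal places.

Maximise g(t)/(T+t): set derivative to zero → g'(t)(T+t) = g(t).
g'(t) = 125·17/(t + 17)². Setting 125·17/(t+17)² = 125t/[(t+17)(43+t)] gives 17(43+t) = t(t+17), so t² = 17×43 = 731.
t* = √731 = 27.04 s.

27.04 s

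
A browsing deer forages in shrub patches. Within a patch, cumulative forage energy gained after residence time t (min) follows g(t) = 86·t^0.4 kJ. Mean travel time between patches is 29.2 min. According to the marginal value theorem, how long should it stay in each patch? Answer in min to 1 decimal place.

19.5 min

Optimal t* satisfies g'(t*) = g(t*)/(T + t*).
g'(t) = 0.4·86·t^-0.6. Setting 0.4·86·t^-0.6 = 86·t^0.4/(29.2+t) gives 0.4(29.2+t) = t, so 0.60·t = 0.4×29.2.
t* = 0.4×29.2/0.60 = 19.47 min.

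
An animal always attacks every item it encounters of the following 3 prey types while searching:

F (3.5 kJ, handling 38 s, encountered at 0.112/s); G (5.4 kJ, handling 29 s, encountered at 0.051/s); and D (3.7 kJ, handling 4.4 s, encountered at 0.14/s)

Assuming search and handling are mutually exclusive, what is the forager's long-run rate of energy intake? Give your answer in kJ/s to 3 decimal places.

R = Σλ_iE_i / (1 + Σλ_ih_i)
Numerator: 0.112×3.5 + 0.051×5.4 + 0.14×3.7 = 1.185
Denominator: 1 + 0.112×38 + 0.051×29 + 0.14×4.4 = 7.351
R = 1.185/7.351 = 0.1613 kJ/s

0.161 kJ/s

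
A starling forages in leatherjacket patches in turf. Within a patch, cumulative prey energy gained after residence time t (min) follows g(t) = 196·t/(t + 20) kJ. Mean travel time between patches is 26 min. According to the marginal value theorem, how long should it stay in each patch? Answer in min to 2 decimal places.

22.80 min

By the marginal value theorem, leave when the instantaneous gain rate g'(t) equals the habitat-wide average g(t)/(T + t).
g'(t) = 196·20/(t + 20)². Setting 196·20/(t+20)² = 196t/[(t+20)(26+t)] gives 20(26+t) = t(t+20), so t² = 20×26 = 520.
t* = √520 = 22.8 min.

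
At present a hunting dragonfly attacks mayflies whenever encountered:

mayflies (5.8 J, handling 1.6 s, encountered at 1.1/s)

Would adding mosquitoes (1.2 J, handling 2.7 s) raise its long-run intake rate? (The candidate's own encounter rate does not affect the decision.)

Current rate: (1.1×5.8)/(1 + 1.1×1.6) = 2.312 J/s.
Profitability of mosquitoes: 1.2/2.7 = 0.4444 J/s.
Since 0.4444 < R, time spent handling mosquitoes is better spent searching.

No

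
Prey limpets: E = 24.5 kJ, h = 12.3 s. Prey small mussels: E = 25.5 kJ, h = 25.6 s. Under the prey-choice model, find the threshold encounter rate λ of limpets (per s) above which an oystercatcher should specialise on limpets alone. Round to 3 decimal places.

0.081 per s

Drop small mussels once their profitability E₂/h₂ falls below the rate achievable on limpets alone: E₂/h₂ = λE₁/(1 + λh₁).
Solve for λ: λE₁h₂ = E₂(1 + λh₁) → λ(E₁h₂ − E₂h₁) = E₂ → λ = E₂/(E₁h₂ − E₂h₁).
λ = 25.5/(24.5×25.6 − 25.5×12.3) = 25.5/313.6 = 0.08133 per s.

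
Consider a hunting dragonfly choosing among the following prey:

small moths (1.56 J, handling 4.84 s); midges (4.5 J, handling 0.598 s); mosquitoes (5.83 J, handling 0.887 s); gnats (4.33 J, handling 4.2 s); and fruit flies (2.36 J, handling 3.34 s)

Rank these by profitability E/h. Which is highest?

Profitability E/h (J/s): small moths = 1.56/4.84 = 0.322, midges = 4.5/0.598 = 7.53, mosquitoes = 5.83/0.887 = 6.57, gnats = 4.33/4.2 = 1.03, fruit flies = 2.36/3.34 = 0.707.
Ranked: midges > mosquitoes > gnats > fruit flies > small moths.

midges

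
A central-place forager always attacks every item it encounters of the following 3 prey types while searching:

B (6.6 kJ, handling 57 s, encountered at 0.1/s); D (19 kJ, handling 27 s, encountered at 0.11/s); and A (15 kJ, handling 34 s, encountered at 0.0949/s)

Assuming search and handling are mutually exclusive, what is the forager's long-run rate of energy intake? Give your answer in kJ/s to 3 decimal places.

0.324 kJ/s

Energy encountered per unit search time: 0.1×6.6 + 0.11×19 + 0.0949×15 = 4.173 kJ/s.
Handling time per unit search time: 0.1×57 + 0.11×27 + 0.0949×34 = 11.9.
Rate = 4.173/(1 + 11.9) = 0.3236 kJ/s.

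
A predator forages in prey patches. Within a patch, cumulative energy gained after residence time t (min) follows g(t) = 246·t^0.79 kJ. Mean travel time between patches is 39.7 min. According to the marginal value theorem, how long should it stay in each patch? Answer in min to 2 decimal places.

Maximise g(t)/(T+t): set derivative to zero → g'(t)(T+t) = g(t).
g'(t) = 0.79·246·t^-0.21. Setting 0.79·246·t^-0.21 = 246·t^0.79/(39.7+t) gives 0.79(39.7+t) = t, so 0.21·t = 0.79×39.7.
t* = 0.79×39.7/0.21 = 149.3 min.

149.35 min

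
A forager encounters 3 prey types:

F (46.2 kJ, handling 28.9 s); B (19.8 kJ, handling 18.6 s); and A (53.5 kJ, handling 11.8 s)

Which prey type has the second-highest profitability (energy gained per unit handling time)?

Profitability E/h (kJ/s): F = 46.2/28.9 = 1.6, B = 19.8/18.6 = 1.06, A = 53.5/11.8 = 4.53.
Ranked: A > F > B.

F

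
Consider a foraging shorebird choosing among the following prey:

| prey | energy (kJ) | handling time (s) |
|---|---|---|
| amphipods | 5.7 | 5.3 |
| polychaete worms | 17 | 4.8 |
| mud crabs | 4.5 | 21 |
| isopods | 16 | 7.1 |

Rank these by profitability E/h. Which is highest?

In descending order of E/h:
polychaete worms: 17/4.8 = 3.54 kJ/s
isopods: 16/7.1 = 2.25 kJ/s
amphipods: 5.7/5.3 = 1.08 kJ/s
mud crabs: 4.5/21 = 0.214 kJ/s

polychaete worms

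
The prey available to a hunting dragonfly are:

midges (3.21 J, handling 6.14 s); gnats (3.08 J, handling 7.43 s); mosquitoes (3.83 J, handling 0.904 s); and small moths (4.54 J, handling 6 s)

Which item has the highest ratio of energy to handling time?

Profitability E/h (J/s): midges = 3.21/6.14 = 0.523, gnats = 3.08/7.43 = 0.415, mosquitoes = 3.83/0.904 = 4.24, small moths = 4.54/6 = 0.757.
Ranked: mosquitoes > small moths > midges > gnats.

mosquitoes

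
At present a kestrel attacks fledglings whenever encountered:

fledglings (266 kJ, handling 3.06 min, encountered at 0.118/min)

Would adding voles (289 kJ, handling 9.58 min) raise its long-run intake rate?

On fledglings alone, R = ΣλE/(1+Σλh) = 31.39/1.361 = 23.06 kJ/min.
voles: E/h = 289/9.58 = 30.17 kJ/min.
Since 30.17 > R, including voles increases the long-run rate.

Yes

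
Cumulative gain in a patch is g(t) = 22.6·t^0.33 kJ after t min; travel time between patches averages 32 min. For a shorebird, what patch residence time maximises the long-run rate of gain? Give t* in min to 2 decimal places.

15.76 min

By the marginal value theorem, leave when the instantaneous gain rate g'(t) equals the habitat-wide average g(t)/(T + t).
g'(t) = 0.33·22.6·t^-0.67. Setting 0.33·22.6·t^-0.67 = 22.6·t^0.33/(32+t) gives 0.33(32+t) = t, so 0.67·t = 0.33×32.
t* = 0.33×32/0.67 = 15.76 min.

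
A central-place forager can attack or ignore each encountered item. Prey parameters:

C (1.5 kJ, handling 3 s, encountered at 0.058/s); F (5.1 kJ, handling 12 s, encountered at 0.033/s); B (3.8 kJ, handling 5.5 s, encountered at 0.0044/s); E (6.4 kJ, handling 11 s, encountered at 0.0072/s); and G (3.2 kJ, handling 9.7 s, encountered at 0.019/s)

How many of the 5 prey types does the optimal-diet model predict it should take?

E/h in descending order: B 0.691, E 0.582, C 0.5, F 0.425, G 0.33 kJ/s. The optimal diet is the largest prefix of this list for which every included type satisfies E_i/h_i > R on the types above it.
Rate on top 1: 0.01632. E: 0.582 > 0.01632 → include.
Rate on top 2: 0.05691. C: 0.5 > 0.05691 → include.
Rate on top 3: 0.1173. F: 0.425 > 0.1173 → include.
Rate on top 4: 0.1901. G: 0.33 > 0.1901 → include.
Optimal diet: B, E, C, F, G — 5 of 5 types.

5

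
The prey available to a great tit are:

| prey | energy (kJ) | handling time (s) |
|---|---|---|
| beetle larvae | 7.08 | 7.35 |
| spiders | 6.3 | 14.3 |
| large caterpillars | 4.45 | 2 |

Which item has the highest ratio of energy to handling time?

In descending order of E/h:
large caterpillars: 4.45/2 = 2.23 kJ/s
beetle larvae: 7.08/7.35 = 0.963 kJ/s
spiders: 6.3/14.3 = 0.441 kJ/s

large caterpillars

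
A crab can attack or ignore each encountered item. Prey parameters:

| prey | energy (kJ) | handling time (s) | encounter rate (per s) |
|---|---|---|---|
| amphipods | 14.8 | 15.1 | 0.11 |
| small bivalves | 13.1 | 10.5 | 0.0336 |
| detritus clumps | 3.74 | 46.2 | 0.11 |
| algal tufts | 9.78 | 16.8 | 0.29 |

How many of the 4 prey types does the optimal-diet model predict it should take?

2

E/h in descending order: small bivalves 1.25, amphipods 0.98, algal tufts 0.582, detritus clumps 0.081 kJ/s. The optimal diet is the largest prefix of this list for which every included type satisfies E_i/h_i > R on the types above it.
Rate on top 1: 0.3254. amphipods: 0.98 > 0.3254 → include.
Rate on top 2: 0.6862. algal tufts: 0.582 < 0.6862 → exclude; stop.
Optimal diet: small bivalves, amphipods — 2 of 4 types.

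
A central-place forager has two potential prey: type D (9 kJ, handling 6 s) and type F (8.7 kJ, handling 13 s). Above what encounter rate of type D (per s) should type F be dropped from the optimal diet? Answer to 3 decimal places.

0.134 per s

The zero-one rule: include type F iff E₂/h₂ > λE₁/(1+λh₁). Equality gives the switch point.
λE₁h₂ = E₂ + λE₂h₁ ⇒ λ = E₂/(E₁h₂ − E₂h₁) = 8.7/(117 − 52.2) = 0.1343 per s.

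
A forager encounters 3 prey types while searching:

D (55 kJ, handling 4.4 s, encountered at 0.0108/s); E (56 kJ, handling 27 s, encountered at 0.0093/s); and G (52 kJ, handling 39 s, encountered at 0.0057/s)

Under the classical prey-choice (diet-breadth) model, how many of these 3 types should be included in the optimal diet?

Rank by E/h (kJ/s): D 12.5, E 2.07, G 1.33. Include each in turn until the next type's E/h falls below the running intake rate.
Rate on top 1: 0.5671. E: 2.07 > 0.5671 → include.
Rate on top 2: 0.8584. G: 1.33 > 0.8584 → include.
Optimal diet: D, E, G — 3 of 3 types.

3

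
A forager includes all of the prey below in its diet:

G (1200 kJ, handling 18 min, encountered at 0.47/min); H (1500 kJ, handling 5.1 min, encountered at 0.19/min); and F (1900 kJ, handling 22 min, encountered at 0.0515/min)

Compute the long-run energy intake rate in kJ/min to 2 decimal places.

Energy encountered per unit search time: 0.47×1200 + 0.19×1500 + 0.0515×1900 = 946.9 kJ/min.
Handling time per unit search time: 0.47×18 + 0.19×5.1 + 0.0515×22 = 10.56.
Rate = 946.9/(1 + 10.56) = 81.89 kJ/min.

81.89 kJ/min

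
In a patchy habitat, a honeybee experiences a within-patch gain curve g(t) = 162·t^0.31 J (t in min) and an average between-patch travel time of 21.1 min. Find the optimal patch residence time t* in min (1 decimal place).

9.5 min

By the marginal value theorem, leave when the instantaneous gain rate g'(t) equals the habitat-wide average g(t)/(T + t).
g'(t) = 0.31·162·t^-0.69. Setting 0.31·162·t^-0.69 = 162·t^0.31/(21.1+t) gives 0.31(21.1+t) = t, so 0.69·t = 0.31×21.1.
t* = 0.31×21.1/0.69 = 9.48 min.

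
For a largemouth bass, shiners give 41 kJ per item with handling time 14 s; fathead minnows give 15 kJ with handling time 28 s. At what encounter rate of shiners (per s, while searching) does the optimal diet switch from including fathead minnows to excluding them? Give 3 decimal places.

At the threshold, the rate on shiners alone equals the profitability of fathead minnows: λ·41/(1 + λ·14) = 15/28 = 0.5357.
Rearranging, λ(41 − 0.5357×14) = 0.5357, so λ = 0.5357/33.5 = 0.01599 per s.

0.016 per s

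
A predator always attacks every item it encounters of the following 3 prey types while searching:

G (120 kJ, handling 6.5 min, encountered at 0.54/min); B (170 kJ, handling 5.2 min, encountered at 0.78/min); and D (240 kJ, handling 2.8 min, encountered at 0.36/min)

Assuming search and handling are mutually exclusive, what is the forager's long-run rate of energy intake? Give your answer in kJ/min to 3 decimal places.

29.643 kJ/min

Energy encountered per unit search time: 0.54×120 + 0.78×170 + 0.36×240 = 283.8 kJ/min.
Handling time per unit search time: 0.54×6.5 + 0.78×5.2 + 0.36×2.8 = 8.574.
Rate = 283.8/(1 + 8.574) = 29.64 kJ/min.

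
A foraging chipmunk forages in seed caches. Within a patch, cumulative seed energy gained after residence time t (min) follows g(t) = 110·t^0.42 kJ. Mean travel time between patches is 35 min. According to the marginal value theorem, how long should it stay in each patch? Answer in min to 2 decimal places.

By the marginal value theorem, leave when the instantaneous gain rate g'(t) equals the habitat-wide average g(t)/(T + t).
g'(t) = 0.42·110·t^-0.58. Setting 0.42·110·t^-0.58 = 110·t^0.42/(35+t) gives 0.42(35+t) = t, so 0.58·t = 0.42×35.
t* = 0.42×35/0.58 = 25.34 min.

25.34 min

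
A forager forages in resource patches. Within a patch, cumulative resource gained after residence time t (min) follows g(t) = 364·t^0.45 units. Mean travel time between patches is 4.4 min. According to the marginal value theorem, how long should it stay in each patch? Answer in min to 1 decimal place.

3.6 min

Maximise g(t)/(T+t): set derivative to zero → g'(t)(T+t) = g(t).
g'(t) = 0.45·364·t^-0.55. Setting 0.45·364·t^-0.55 = 364·t^0.45/(4.4+t) gives 0.45(4.4+t) = t, so 0.55·t = 0.45×4.4.
t* = 0.45×4.4/0.55 = 3.6 min.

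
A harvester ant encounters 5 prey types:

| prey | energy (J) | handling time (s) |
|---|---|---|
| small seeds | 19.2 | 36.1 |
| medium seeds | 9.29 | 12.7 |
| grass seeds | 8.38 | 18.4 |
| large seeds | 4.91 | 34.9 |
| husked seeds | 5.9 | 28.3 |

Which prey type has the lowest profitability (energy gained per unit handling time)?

In descending order of E/h:
medium seeds: 9.29/12.7 = 0.731 J/s
small seeds: 19.2/36.1 = 0.532 J/s
grass seeds: 8.38/18.4 = 0.455 J/s
husked seeds: 5.9/28.3 = 0.208 J/s
large seeds: 4.91/34.9 = 0.141 J/s

large seeds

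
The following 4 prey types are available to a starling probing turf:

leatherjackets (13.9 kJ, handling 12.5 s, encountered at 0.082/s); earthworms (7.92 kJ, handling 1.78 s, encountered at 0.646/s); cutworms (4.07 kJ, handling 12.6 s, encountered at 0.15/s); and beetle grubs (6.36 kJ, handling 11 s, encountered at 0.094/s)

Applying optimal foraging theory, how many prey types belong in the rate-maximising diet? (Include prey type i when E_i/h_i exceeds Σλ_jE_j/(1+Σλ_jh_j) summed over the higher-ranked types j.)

E/h in descending order: earthworms 4.45, leatherjackets 1.11, beetle grubs 0.578, cutworms 0.323 kJ/s. The optimal diet is the largest prefix of this list for which every included type satisfies E_i/h_i > R on the types above it.
Rate on top 1: 2.38. leatherjackets: 1.11 < 2.38 → exclude; stop.
Optimal diet: earthworms — 1 of 4 types.

1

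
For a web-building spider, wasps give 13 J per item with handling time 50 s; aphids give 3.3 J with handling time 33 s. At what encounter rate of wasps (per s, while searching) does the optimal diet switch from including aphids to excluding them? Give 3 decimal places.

0.012 per s

Drop aphids once their profitability E₂/h₂ falls below the rate achievable on wasps alone: E₂/h₂ = λE₁/(1 + λh₁).
Solve for λ: λE₁h₂ = E₂(1 + λh₁) → λ(E₁h₂ − E₂h₁) = E₂ → λ = E₂/(E₁h₂ − E₂h₁).
λ = 3.3/(13×33 − 3.3×50) = 3.3/264 = 0.0125 per s.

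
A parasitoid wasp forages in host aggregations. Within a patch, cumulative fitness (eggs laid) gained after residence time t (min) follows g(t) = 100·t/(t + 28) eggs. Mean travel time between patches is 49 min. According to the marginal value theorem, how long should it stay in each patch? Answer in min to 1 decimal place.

37.0 min

By the marginal value theorem, leave when the instantaneous gain rate g'(t) equals the habitat-wide average g(t)/(T + t).
g'(t) = 100·28/(t + 28)². Setting 100·28/(t+28)² = 100t/[(t+28)(49+t)] gives 28(49+t) = t(t+28), so t² = 28×49 = 1372.
t* = √1372 = 37.04 min.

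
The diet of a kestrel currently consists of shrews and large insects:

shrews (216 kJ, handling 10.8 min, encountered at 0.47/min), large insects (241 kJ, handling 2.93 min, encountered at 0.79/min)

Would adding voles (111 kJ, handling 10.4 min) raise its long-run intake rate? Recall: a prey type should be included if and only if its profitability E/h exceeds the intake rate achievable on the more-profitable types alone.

No

On shrews and large insects alone, R = ΣλE/(1+Σλh) = 291.9/8.391 = 34.79 kJ/min.
Profitability of voles: 111/10.4 = 10.67 kJ/min.
10.67 < 34.79, so adding voles would lower the average — exclude it.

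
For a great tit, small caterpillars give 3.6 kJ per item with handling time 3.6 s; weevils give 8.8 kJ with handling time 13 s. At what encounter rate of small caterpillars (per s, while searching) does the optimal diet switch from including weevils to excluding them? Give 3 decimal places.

The zero-one rule: include weevils iff E₂/h₂ > λE₁/(1+λh₁). Equality gives the switch point.
λE₁h₂ = E₂ + λE₂h₁ ⇒ λ = E₂/(E₁h₂ − E₂h₁) = 8.8/(46.8 − 31.68) = 0.582 per s.

0.582 per s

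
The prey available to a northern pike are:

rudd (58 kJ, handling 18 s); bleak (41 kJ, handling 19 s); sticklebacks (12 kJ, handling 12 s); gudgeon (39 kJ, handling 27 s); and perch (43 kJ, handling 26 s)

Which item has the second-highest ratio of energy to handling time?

bleak

In descending order of E/h:
rudd: 58/18 = 3.22 kJ/s
bleak: 41/19 = 2.16 kJ/s
perch: 43/26 = 1.65 kJ/s
gudgeon: 39/27 = 1.44 kJ/s
sticklebacks: 12/12 = 1 kJ/s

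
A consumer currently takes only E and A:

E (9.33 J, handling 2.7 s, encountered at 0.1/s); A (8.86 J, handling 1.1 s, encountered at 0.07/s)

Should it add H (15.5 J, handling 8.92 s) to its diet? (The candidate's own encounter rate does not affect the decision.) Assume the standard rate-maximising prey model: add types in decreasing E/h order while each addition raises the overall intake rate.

On E and A alone, R = ΣλE/(1+Σλh) = 1.553/1.347 = 1.153 J/s.
Profitability of H: 15.5/8.92 = 1.738 J/s.
1.738 > 1.153, so adding H raises the average — include it.

Yes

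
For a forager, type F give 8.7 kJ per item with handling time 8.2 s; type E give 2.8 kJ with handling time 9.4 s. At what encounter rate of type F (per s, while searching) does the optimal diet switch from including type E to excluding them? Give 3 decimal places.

At the threshold, the rate on type F alone equals the profitability of type E: λ·8.7/(1 + λ·8.2) = 2.8/9.4 = 0.2979.
Rearranging, λ(8.7 − 0.2979×8.2) = 0.2979, so λ = 0.2979/6.257 = 0.0476 per s.

0.048 per s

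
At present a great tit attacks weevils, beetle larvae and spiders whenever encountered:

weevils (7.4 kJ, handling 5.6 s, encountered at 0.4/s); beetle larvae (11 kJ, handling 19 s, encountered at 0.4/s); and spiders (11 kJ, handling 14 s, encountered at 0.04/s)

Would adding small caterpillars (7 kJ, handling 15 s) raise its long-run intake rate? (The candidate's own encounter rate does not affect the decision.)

No

Current rate: (0.4×7.4 + 0.4×11 + 0.04×11)/(1 + 0.4×5.6 + 0.4×19 + 0.04×14) = 0.6842 kJ/s.
Profitability of small caterpillars: 7/15 = 0.4667 kJ/s.
0.4667 < 0.6842, so adding small caterpillars would lower the average — exclude it.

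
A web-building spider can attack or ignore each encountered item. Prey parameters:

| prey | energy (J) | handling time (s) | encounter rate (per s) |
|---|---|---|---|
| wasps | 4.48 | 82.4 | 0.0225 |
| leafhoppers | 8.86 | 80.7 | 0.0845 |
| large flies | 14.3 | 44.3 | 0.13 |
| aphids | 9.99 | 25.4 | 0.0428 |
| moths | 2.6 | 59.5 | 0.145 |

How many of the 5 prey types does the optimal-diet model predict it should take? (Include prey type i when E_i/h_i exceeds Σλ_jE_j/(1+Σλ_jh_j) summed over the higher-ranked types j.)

Profitabilities (E/h, J/s): aphids 0.393, large flies 0.323, leafhoppers 0.11, wasps 0.0544, moths 0.0437. Add prey in this order while the next type's profitability exceeds the intake rate on those already taken.
Rate on top 1: 0.2049. large flies: 0.323 > 0.2049 → include.
Rate on top 2: 0.2914. leafhoppers: 0.11 < 0.2914 → exclude; stop.
Optimal diet: aphids, large flies — 2 of 5 types.

2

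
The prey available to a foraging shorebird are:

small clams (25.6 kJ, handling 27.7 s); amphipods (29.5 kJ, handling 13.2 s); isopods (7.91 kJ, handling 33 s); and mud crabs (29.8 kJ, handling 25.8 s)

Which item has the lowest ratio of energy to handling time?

In descending order of E/h:
amphipods: 29.5/13.2 = 2.23 kJ/s
mud crabs: 29.8/25.8 = 1.16 kJ/s
small clams: 25.6/27.7 = 0.924 kJ/s
isopods: 7.91/33 = 0.24 kJ/s

isopods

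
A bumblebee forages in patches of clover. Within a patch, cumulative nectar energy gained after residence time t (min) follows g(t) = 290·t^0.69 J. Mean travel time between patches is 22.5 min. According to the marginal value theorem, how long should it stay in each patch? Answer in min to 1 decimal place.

50.1 min

Maximise g(t)/(T+t): set derivative to zero → g'(t)(T+t) = g(t).
g'(t) = 0.69·290·t^-0.31. Setting 0.69·290·t^-0.31 = 290·t^0.69/(22.5+t) gives 0.69(22.5+t) = t, so 0.31·t = 0.69×22.5.
t* = 0.69×22.5/0.31 = 50.08 min.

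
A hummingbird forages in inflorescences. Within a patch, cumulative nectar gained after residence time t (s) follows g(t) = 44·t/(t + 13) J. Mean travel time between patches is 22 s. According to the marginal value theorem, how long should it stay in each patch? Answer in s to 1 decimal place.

16.9 s

Maximise g(t)/(T+t): set derivative to zero → g'(t)(T+t) = g(t).
g'(t) = 44·13/(t + 13)². Setting 44·13/(t+13)² = 44t/[(t+13)(22+t)] gives 13(22+t) = t(t+13), so t² = 13×22 = 286.
t* = √286 = 16.91 s.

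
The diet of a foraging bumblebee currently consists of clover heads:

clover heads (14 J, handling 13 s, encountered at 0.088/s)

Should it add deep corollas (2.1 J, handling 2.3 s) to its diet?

Yes

Current rate: (0.088×14)/(1 + 0.088×13) = 0.5746 J/s.
deep corollas: E/h = 2.1/2.3 = 0.913 J/s.
Since 0.913 > R, including deep corollas increases the long-run rate.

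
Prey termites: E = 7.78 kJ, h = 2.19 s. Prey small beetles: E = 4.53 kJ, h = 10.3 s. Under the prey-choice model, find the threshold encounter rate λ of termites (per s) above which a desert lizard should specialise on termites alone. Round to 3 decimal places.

0.065 per s

The zero-one rule: include small beetles iff E₂/h₂ > λE₁/(1+λh₁). Equality gives the switch point.
λE₁h₂ = E₂ + λE₂h₁ ⇒ λ = E₂/(E₁h₂ − E₂h₁) = 4.53/(80.13 − 9.921) = 0.06452 per s.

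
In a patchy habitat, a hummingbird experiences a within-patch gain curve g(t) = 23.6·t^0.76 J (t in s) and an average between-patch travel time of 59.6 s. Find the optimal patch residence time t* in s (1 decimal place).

188.7 s

By the marginal value theorem, leave when the instantaneous gain rate g'(t) equals the habitat-wide average g(t)/(T + t).
g'(t) = 0.76·23.6·t^-0.24. Setting 0.76·23.6·t^-0.24 = 23.6·t^0.76/(59.6+t) gives 0.76(59.6+t) = t, so 0.24·t = 0.76×59.6.
t* = 0.76×59.6/0.24 = 188.7 s.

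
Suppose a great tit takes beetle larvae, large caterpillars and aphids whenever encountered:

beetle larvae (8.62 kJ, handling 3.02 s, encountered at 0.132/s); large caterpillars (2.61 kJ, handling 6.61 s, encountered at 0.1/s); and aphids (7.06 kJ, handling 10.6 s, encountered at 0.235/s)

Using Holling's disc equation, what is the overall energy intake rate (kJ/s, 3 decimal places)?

0.672 kJ/s

R = Σλ_iE_i / (1 + Σλ_ih_i)
Numerator: 0.132×8.62 + 0.1×2.61 + 0.235×7.06 = 3.058
Denominator: 1 + 0.132×3.02 + 0.1×6.61 + 0.235×10.6 = 4.551
R = 3.058/4.551 = 0.672 kJ/s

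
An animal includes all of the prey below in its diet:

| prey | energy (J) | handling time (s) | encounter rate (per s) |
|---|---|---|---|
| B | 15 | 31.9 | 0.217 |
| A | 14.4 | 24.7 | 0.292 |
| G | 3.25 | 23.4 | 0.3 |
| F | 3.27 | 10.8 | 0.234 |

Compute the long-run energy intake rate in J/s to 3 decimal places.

R = (0.217×15 + 0.292×14.4 + 0.3×3.25 + 0.234×3.27) / (1 + 0.217×31.9 + 0.292×24.7 + 0.3×23.4 + 0.234×10.8) = 9.2/24.68 = 0.3727 J/s.

0.373 J/s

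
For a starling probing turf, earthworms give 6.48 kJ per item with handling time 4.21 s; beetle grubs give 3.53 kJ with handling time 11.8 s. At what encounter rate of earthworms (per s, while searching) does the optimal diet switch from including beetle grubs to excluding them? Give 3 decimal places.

Drop beetle grubs once their profitability E₂/h₂ falls below the rate achievable on earthworms alone: E₂/h₂ = λE₁/(1 + λh₁).
Solve for λ: λE₁h₂ = E₂(1 + λh₁) → λ(E₁h₂ − E₂h₁) = E₂ → λ = E₂/(E₁h₂ − E₂h₁).
λ = 3.53/(6.48×11.8 − 3.53×4.21) = 3.53/61.6 = 0.0573 per s.

0.057 per s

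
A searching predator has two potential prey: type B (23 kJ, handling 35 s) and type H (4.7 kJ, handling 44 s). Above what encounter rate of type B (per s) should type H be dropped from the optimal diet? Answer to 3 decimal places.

The zero-one rule: include type H iff E₂/h₂ > λE₁/(1+λh₁). Equality gives the switch point.
λE₁h₂ = E₂ + λE₂h₁ ⇒ λ = E₂/(E₁h₂ − E₂h₁) = 4.7/(1012 − 164.5) = 0.005546 per s.

0.006 per s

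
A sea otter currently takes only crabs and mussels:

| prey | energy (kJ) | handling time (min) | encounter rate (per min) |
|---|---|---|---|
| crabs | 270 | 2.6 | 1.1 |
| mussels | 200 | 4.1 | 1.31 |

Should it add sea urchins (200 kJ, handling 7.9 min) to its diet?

No

On crabs and mussels alone, R = ΣλE/(1+Σλh) = 559/9.231 = 60.56 kJ/min.
sea urchins: E/h = 200/7.9 = 25.32 kJ/min.
25.32 < 60.56, so adding sea urchins would lower the average — exclude it.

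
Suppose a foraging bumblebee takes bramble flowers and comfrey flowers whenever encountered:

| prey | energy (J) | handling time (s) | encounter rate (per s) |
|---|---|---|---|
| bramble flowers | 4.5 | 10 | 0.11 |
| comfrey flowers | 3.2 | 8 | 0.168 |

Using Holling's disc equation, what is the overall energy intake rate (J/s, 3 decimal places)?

Energy encountered per unit search time: 0.11×4.5 + 0.168×3.2 = 1.033 J/s.
Handling time per unit search time: 0.11×10 + 0.168×8 = 2.444.
Rate = 1.033/(1 + 2.444) = 0.2998 J/s.

0.300 J/s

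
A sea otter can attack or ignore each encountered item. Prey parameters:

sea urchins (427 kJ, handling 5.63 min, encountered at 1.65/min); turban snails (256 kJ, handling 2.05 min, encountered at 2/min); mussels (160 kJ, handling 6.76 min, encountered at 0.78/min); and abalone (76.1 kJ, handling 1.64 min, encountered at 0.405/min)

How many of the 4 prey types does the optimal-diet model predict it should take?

Rank by E/h (kJ/min): turban snails 125, sea urchins 75.8, abalone 46.4, mussels 23.7. Include each in turn until the next type's E/h falls below the running intake rate.
Rate on top 1: 100.4. sea urchins: 75.8 < 100.4 → exclude; stop.
Optimal diet: turban snails — 1 of 4 types.

1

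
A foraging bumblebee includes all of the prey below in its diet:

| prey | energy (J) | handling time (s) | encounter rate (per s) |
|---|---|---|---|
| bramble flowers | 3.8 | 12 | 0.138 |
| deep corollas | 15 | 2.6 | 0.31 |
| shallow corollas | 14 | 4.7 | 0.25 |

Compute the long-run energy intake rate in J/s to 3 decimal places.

1.871 J/s

R = (0.138×3.8 + 0.31×15 + 0.25×14) / (1 + 0.138×12 + 0.31×2.6 + 0.25×4.7) = 8.674/4.637 = 1.871 J/s.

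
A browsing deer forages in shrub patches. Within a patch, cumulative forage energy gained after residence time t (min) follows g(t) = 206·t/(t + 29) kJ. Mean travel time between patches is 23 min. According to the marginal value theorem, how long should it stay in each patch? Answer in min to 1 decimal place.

Maximise g(t)/(T+t): set derivative to zero → g'(t)(T+t) = g(t).
g'(t) = 206·29/(t + 29)². Setting 206·29/(t+29)² = 206t/[(t+29)(23+t)] gives 29(23+t) = t(t+29), so t² = 29×23 = 667.
t* = √667 = 25.83 min.

25.8 min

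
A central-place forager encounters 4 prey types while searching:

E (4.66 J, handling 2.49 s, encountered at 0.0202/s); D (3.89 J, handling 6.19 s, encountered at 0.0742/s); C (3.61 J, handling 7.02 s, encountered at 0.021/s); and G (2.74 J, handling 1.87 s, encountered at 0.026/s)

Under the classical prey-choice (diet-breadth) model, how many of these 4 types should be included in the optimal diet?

4

E/h in descending order: E 1.87, G 1.47, D 0.628, C 0.514 J/s. The optimal diet is the largest prefix of this list for which every included type satisfies E_i/h_i > R on the types above it.
Rate on top 1: 0.08962. G: 1.47 > 0.08962 → include.
Rate on top 2: 0.1505. D: 0.628 > 0.1505 → include.
Rate on top 3: 0.2914. C: 0.514 > 0.2914 → include.
Optimal diet: E, G, D, C — 4 of 4 types.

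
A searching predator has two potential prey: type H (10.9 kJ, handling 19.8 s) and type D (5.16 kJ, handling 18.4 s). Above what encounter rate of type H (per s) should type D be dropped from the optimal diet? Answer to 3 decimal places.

0.052 per s

Drop type D once their profitability E₂/h₂ falls below the rate achievable on type H alone: E₂/h₂ = λE₁/(1 + λh₁).
Solve for λ: λE₁h₂ = E₂(1 + λh₁) → λ(E₁h₂ − E₂h₁) = E₂ → λ = E₂/(E₁h₂ − E₂h₁).
λ = 5.16/(10.9×18.4 − 5.16×19.8) = 5.16/98.39 = 0.05244 per s.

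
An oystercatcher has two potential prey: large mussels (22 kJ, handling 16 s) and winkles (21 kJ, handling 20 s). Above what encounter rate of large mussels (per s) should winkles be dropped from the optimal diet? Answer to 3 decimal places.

At the threshold, the rate on large mussels alone equals the profitability of winkles: λ·22/(1 + λ·16) = 21/20 = 1.05.
Rearranging, λ(22 − 1.05×16) = 1.05, so λ = 1.05/5.2 = 0.2019 per s.

0.202 per s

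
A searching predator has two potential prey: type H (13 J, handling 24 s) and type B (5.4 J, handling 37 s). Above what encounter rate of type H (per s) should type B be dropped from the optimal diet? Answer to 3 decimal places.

Drop type B once their profitability E₂/h₂ falls below the rate achievable on type H alone: E₂/h₂ = λE₁/(1 + λh₁).
Solve for λ: λE₁h₂ = E₂(1 + λh₁) → λ(E₁h₂ − E₂h₁) = E₂ → λ = E₂/(E₁h₂ − E₂h₁).
λ = 5.4/(13×37 − 5.4×24) = 5.4/351.4 = 0.01537 per s.

0.015 per s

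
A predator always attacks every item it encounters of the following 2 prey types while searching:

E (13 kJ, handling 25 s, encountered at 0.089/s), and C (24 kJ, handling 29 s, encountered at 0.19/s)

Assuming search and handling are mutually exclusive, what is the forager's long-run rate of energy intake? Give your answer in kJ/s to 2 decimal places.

0.65 kJ/s

R = (0.089×13 + 0.19×24) / (1 + 0.089×25 + 0.19×29) = 5.717/8.735 = 0.6545 kJ/s.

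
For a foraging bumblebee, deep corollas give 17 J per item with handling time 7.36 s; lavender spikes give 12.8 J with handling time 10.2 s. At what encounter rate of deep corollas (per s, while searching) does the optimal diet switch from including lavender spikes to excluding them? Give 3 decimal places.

0.162 per s

Drop lavender spikes once their profitability E₂/h₂ falls below the rate achievable on deep corollas alone: E₂/h₂ = λE₁/(1 + λh₁).
Solve for λ: λE₁h₂ = E₂(1 + λh₁) → λ(E₁h₂ − E₂h₁) = E₂ → λ = E₂/(E₁h₂ − E₂h₁).
λ = 12.8/(17×10.2 − 12.8×7.36) = 12.8/79.19 = 0.1616 per s.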